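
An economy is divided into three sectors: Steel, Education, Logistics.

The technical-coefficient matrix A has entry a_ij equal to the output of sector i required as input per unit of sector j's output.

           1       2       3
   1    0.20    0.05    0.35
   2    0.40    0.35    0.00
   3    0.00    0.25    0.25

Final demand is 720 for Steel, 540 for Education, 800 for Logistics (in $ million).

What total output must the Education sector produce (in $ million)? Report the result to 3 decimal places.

I − A =
  [   0.80    -0.05    -0.35]
  [  -0.40     0.65     0.00]
  [   0.00    -0.25     0.75]
Cofactors of I−A, C_ij = (−1)^(i+j)·(minor ij) (rows/columns in the sector order above):
  C_11 = (0.65)(0.75) − (0.00)(-0.25) = 0.4875
  C_12 = −[(-0.40)(0.75) − (0.00)(0.00)] = 0.3000
  C_13 = (-0.40)(-0.25) − (0.65)(0.00) = 0.1000
  C_21 = −[(-0.05)(0.75) − (-0.35)(-0.25)] = 0.1250
  C_22 = (0.80)(0.75) − (-0.35)(0.00) = 0.6000
  C_23 = −[(0.80)(-0.25) − (-0.05)(0.00)] = 0.2000
  C_31 = (-0.05)(0.00) − (-0.35)(0.65) = 0.2275
  C_32 = −[(0.80)(0.00) − (-0.35)(-0.40)] = 0.1400
  C_33 = (0.80)(0.65) − (-0.05)(-0.40) = 0.5000
det(I−A) = Σ_j (I−A)_1j·C_1j = (0.80)(0.4875) + (-0.05)(0.3000) + (-0.35)(0.1000) = 0.3400
adj(I−A) = Cᵀ =
  [ 0.4875   0.1250   0.2275]
  [ 0.3000   0.6000   0.1400]
  [ 0.1000   0.2000   0.5000]
(I − A)⁻¹ = adj(I−A) / det(I−A) ≈
  [   1.4338     0.3676     0.6691]
  [   0.8824     1.7647     0.4118]
  [   0.2941     0.5882     1.4706]
x = (I − A)⁻¹ d = adj(I−A)·d / det(I−A), with det(I−A) = 0.3400:
  x_1 = (0.4875·720 + 0.1250·540 + 0.2275·800) / 0.3400 = 600.50 / 0.3400 ≈ 1766.176
  x_2 = (0.3000·720 + 0.6000·540 + 0.1400·800) / 0.3400 = 652.00 / 0.3400 ≈ 1917.647
  x_3 = (0.1000·720 + 0.2000·540 + 0.5000·800) / 0.3400 = 580.00 / 0.3400 ≈ 1705.882

x_2 = 1917.647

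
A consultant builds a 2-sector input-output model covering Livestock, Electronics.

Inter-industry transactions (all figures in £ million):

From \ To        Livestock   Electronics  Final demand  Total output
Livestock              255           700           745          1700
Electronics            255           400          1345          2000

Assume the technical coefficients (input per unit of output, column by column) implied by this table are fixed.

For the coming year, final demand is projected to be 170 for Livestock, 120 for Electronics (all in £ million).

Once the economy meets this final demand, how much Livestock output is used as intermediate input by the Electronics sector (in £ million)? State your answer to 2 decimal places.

Technical coefficients a_ij = z_ij / X_j:
  a_11 = 255/1700 = 0.15, a_21 = 255/1700 = 0.15
  a_12 = 700/2000 = 0.35, a_22 = 400/2000 = 0.20
I − A =
  [   0.85    -0.35]
  [  -0.15     0.80]
det(I−A) = (0.85)(0.80) − (-0.35)(-0.15) = 0.6275
adj(I−A) = [[0.80, 0.35], [0.15, 0.85]]
(I − A)⁻¹ = adj(I−A) / det(I−A) ≈
  [   1.2749     0.5578]
  [   0.2390     1.3546]
First solve x = (I − A)⁻¹ d = adj(I−A)·d / det(I−A); in particular x_2 = (0.15·170 + 0.85·120) / 0.6275 = 127.50 / 0.6275 ≈ 203.1873.
Intermediate flow from 1 to 2: z_12 = a_12 · x_2 = 0.35 × 127.50 / 0.6275 = 44.625 / 0.6275 ≈ 71.12.

z_12 = 71.12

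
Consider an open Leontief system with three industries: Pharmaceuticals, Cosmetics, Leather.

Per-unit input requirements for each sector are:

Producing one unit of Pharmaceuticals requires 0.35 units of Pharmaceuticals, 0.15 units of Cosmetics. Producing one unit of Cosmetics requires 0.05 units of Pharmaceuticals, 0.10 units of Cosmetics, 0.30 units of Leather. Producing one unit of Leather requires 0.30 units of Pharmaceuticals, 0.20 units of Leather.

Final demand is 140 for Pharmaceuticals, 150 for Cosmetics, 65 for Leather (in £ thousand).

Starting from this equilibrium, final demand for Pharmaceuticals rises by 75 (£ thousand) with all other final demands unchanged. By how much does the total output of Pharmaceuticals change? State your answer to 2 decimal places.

Δx_P = 120.40

I − A =
  [   0.65    -0.05    -0.30]
  [  -0.15     0.90     0.00]
  [   0.00    -0.30     0.80]
Cofactors of I−A, C_ij = (−1)^(i+j)·(minor ij) (rows/columns in the sector order above):
  C_11 = (0.90)(0.80) − (0.00)(-0.30) = 0.7200
  C_12 = −[(-0.15)(0.80) − (0.00)(0.00)] = 0.1200
  C_13 = (-0.15)(-0.30) − (0.90)(0.00) = 0.0450
  C_21 = −[(-0.05)(0.80) − (-0.30)(-0.30)] = 0.1300
  C_22 = (0.65)(0.80) − (-0.30)(0.00) = 0.5200
  C_23 = −[(0.65)(-0.30) − (-0.05)(0.00)] = 0.1950
  C_31 = (-0.05)(0.00) − (-0.30)(0.90) = 0.2700
  C_32 = −[(0.65)(0.00) − (-0.30)(-0.15)] = 0.0450
  C_33 = (0.65)(0.90) − (-0.05)(-0.15) = 0.5775
det(I−A) = Σ_j (I−A)_1j·C_1j = (0.65)(0.7200) + (-0.05)(0.1200) + (-0.30)(0.0450) = 0.4485
adj(I−A) = Cᵀ =
  [ 0.7200   0.1300   0.2700]
  [ 0.1200   0.5200   0.0450]
  [ 0.0450   0.1950   0.5775]
(I − A)⁻¹ = adj(I−A) / det(I−A) ≈
  [   1.6054     0.2899     0.6020]
  [   0.2676     1.1594     0.1003]
  [   0.1003     0.4348     1.2876]
Δx = (I − A)⁻¹ Δd with Δd having +75 in the Pharmaceuticals component and 0 elsewhere.
So Δx_P = L_PP · (+75), where L_PP = adj(I−A)_PP / det(I−A) = 0.7200 / 0.4485.
Δx_P = 0.7200 × (+75) / 0.4485 = 54.00 / 0.4485 ≈ 120.40.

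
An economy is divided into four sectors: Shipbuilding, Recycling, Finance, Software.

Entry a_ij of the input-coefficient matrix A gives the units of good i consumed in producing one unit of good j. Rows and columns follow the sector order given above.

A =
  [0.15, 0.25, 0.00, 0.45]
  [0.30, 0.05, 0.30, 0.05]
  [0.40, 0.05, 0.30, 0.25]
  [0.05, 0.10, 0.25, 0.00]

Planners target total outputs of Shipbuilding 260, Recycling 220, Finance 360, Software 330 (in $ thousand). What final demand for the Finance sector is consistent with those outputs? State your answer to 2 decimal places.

d_3 = 54.50

I − A =
  [   0.85    -0.25     0.00    -0.45]
  [  -0.30     0.95    -0.30    -0.05]
  [  -0.40    -0.05     0.70    -0.25]
  [  -0.05    -0.10    -0.25     1.00]
d = (I − A) x:
  d_1 = (+0.85)·260 + (-0.25)·220 + (+0.00)·360 + (-0.45)·330 = 17.50
  d_2 = (-0.30)·260 + (+0.95)·220 + (-0.30)·360 + (-0.05)·330 = 6.50
  d_3 = (-0.40)·260 + (-0.05)·220 + (+0.70)·360 + (-0.25)·330 = 54.50
  d_4 = (-0.05)·260 + (-0.10)·220 + (-0.25)·360 + (+1.00)·330 = 205.00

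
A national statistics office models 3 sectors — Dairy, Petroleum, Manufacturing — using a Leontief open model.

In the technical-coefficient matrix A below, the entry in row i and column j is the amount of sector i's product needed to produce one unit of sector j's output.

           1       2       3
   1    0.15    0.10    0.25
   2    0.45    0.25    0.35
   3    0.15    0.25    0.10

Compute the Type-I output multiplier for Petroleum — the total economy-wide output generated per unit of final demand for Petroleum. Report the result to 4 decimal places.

I − A =
  [   0.85    -0.10    -0.25]
  [  -0.45     0.75    -0.35]
  [  -0.15    -0.25     0.90]
Cofactors of I−A, C_ij = (−1)^(i+j)·(minor ij) (rows/columns in the sector order above):
  C_11 = (0.75)(0.90) − (-0.35)(-0.25) = 0.5875
  C_12 = −[(-0.45)(0.90) − (-0.35)(-0.15)] = 0.4575
  C_13 = (-0.45)(-0.25) − (0.75)(-0.15) = 0.2250
  C_21 = −[(-0.10)(0.90) − (-0.25)(-0.25)] = 0.1525
  C_22 = (0.85)(0.90) − (-0.25)(-0.15) = 0.7275
  C_23 = −[(0.85)(-0.25) − (-0.10)(-0.15)] = 0.2275
  C_31 = (-0.10)(-0.35) − (-0.25)(0.75) = 0.2225
  C_32 = −[(0.85)(-0.35) − (-0.25)(-0.45)] = 0.4100
  C_33 = (0.85)(0.75) − (-0.10)(-0.45) = 0.5925
det(I−A) = Σ_j (I−A)_1j·C_1j = (0.85)(0.5875) + (-0.10)(0.4575) + (-0.25)(0.2250) = 0.397375
adj(I−A) = Cᵀ =
  [ 0.5875   0.1525   0.2225]
  [ 0.4575   0.7275   0.4100]
  [ 0.2250   0.2275   0.5925]
(I − A)⁻¹ = adj(I−A) / det(I−A) ≈
  [   1.47845     0.38377     0.55992]
  [   1.15131     1.83076     1.03177]
  [   0.56622     0.57251     1.49103]
The output multiplier for sector j is the column-j sum of the Leontief inverse (I − A)⁻¹ = adj(I−A) / det(I−A).
Column 2 of adj(I−A): (0.1525, 0.7275, 0.2275); det(I−A) = 0.397375.
m_2 = (0.1525 + 0.7275 + 0.2275) / 0.397375 = 1.1075 / 0.397375 ≈ 2.7870.

m_2 = 2.7870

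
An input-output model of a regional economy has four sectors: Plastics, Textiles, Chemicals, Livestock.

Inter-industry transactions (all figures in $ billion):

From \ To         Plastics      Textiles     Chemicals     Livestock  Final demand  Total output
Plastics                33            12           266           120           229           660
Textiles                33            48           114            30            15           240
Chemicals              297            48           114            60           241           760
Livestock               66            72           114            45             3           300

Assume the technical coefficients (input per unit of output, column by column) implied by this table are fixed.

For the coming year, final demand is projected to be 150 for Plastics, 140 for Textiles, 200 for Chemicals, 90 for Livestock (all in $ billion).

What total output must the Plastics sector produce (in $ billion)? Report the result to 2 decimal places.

x_P = 681.36

Technical coefficients a_ij = z_ij / X_j:
  a_PP = 33/660 = 0.05, a_TP = 33/660 = 0.05, a_CP = 297/660 = 0.45, a_LP = 66/660 = 0.10
  a_PT = 12/240 = 0.05, a_TT = 48/240 = 0.20, a_CT = 48/240 = 0.20, a_LT = 72/240 = 0.30
  a_PC = 266/760 = 0.35, a_TC = 114/760 = 0.15, a_CC = 114/760 = 0.15, a_LC = 114/760 = 0.15
  a_PL = 120/300 = 0.40, a_TL = 30/300 = 0.10, a_CL = 60/300 = 0.20, a_LL = 45/300 = 0.15
I − A =
  [   0.95    -0.05    -0.35    -0.40]
  [  -0.05     0.80    -0.15    -0.10]
  [  -0.45    -0.20     0.85    -0.20]
  [  -0.10    -0.30    -0.15     0.85]
Compute the cofactors C_ij = (−1)^(i+j)·(3×3 minor ij) of I−A; the adjugate is their transpose:
adj(I−A) = Cᵀ =
  [ 0.491000   0.229125   0.300625   0.328750]
  [ 0.110250   0.456000   0.150750   0.141000]
  [ 0.322000   0.284625   0.576875   0.320750]
  [ 0.153500   0.238125   0.190375   0.482500]
det(I−A) = Σ_j (I−A)_1j·C_1j = (0.95)(0.491000) + (-0.05)(0.110250) + (-0.35)(0.322000) + (-0.40)(0.153500) = 0.2868375
(I − A)⁻¹ = adj(I−A) / det(I−A) ≈
  [   1.7118     0.7988     1.0481     1.1461]
  [   0.3844     1.5898     0.5256     0.4916]
  [   1.1226     0.9923     2.0112     1.1182]
  [   0.5351     0.8302     0.6637     1.6821]
x = (I − A)⁻¹ d = adj(I−A)·d / det(I−A), with det(I−A) = 0.2868375:
  x_P = (0.491000·150 + 0.229125·140 + 0.300625·200 + 0.328750·90) / 0.2868375 = 195.44 / 0.2868375 ≈ 681.36
  x_T = (0.110250·150 + 0.456000·140 + 0.150750·200 + 0.141000·90) / 0.2868375 = 123.2175 / 0.2868375 ≈ 429.57
  x_C = (0.322000·150 + 0.284625·140 + 0.576875·200 + 0.320750·90) / 0.2868375 = 232.39 / 0.2868375 ≈ 810.18
  x_L = (0.153500·150 + 0.238125·140 + 0.190375·200 + 0.482500·90) / 0.2868375 = 137.8625 / 0.2868375 ≈ 480.63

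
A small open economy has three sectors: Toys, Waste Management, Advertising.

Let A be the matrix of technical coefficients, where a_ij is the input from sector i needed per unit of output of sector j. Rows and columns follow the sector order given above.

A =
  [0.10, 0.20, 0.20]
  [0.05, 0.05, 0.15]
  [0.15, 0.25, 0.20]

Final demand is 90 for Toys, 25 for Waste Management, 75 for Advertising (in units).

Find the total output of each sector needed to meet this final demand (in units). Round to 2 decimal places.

x_T = 143.02, x_W = 55.62, x_A = 137.95

I − A =
  [   0.90    -0.20    -0.20]
  [  -0.05     0.95    -0.15]
  [  -0.15    -0.25     0.80]
Cofactors of I−A, C_ij = (−1)^(i+j)·(minor ij) (rows/columns in the sector order above):
  C_11 = (0.95)(0.80) − (-0.15)(-0.25) = 0.7225
  C_12 = −[(-0.05)(0.80) − (-0.15)(-0.15)] = 0.0625
  C_13 = (-0.05)(-0.25) − (0.95)(-0.15) = 0.1550
  C_21 = −[(-0.20)(0.80) − (-0.20)(-0.25)] = 0.2100
  C_22 = (0.90)(0.80) − (-0.20)(-0.15) = 0.6900
  C_23 = −[(0.90)(-0.25) − (-0.20)(-0.15)] = 0.2550
  C_31 = (-0.20)(-0.15) − (-0.20)(0.95) = 0.2200
  C_32 = −[(0.90)(-0.15) − (-0.20)(-0.05)] = 0.1450
  C_33 = (0.90)(0.95) − (-0.20)(-0.05) = 0.8450
det(I−A) = Σ_j (I−A)_1j·C_1j = (0.90)(0.7225) + (-0.20)(0.0625) + (-0.20)(0.1550) = 0.60675
adj(I−A) = Cᵀ =
  [ 0.7225   0.2100   0.2200]
  [ 0.0625   0.6900   0.1450]
  [ 0.1550   0.2550   0.8450]
(I − A)⁻¹ = adj(I−A) / det(I−A) ≈
  [   1.1908     0.3461     0.3626]
  [   0.1030     1.1372     0.2390]
  [   0.2555     0.4203     1.3927]
x = (I − A)⁻¹ d = adj(I−A)·d / det(I−A), with det(I−A) = 0.60675:
  x_T = (0.7225·90 + 0.2100·25 + 0.2200·75) / 0.60675 = 86.775 / 0.60675 ≈ 143.02
  x_W = (0.0625·90 + 0.6900·25 + 0.1450·75) / 0.60675 = 33.75 / 0.60675 ≈ 55.62
  x_A = (0.1550·90 + 0.2550·25 + 0.8450·75) / 0.60675 = 83.70 / 0.60675 ≈ 137.95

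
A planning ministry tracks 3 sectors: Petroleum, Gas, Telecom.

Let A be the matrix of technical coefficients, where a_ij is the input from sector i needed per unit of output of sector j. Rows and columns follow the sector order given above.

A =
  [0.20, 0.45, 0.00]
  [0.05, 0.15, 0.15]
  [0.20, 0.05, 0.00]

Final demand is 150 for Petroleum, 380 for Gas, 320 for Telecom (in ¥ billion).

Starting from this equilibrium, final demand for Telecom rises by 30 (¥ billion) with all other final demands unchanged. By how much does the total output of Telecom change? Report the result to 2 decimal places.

I − A =
  [   0.80    -0.45     0.00]
  [  -0.05     0.85    -0.15]
  [  -0.20    -0.05     1.00]
Cofactors of I−A, C_ij = (−1)^(i+j)·(minor ij) (rows/columns in the sector order above):
  C_11 = (0.85)(1.00) − (-0.15)(-0.05) = 0.8425
  C_12 = −[(-0.05)(1.00) − (-0.15)(-0.20)] = 0.0800
  C_13 = (-0.05)(-0.05) − (0.85)(-0.20) = 0.1725
  C_21 = −[(-0.45)(1.00) − (0.00)(-0.05)] = 0.4500
  C_22 = (0.80)(1.00) − (0.00)(-0.20) = 0.8000
  C_23 = −[(0.80)(-0.05) − (-0.45)(-0.20)] = 0.1300
  C_31 = (-0.45)(-0.15) − (0.00)(0.85) = 0.0675
  C_32 = −[(0.80)(-0.15) − (0.00)(-0.05)] = 0.1200
  C_33 = (0.80)(0.85) − (-0.45)(-0.05) = 0.6575
det(I−A) = Σ_j (I−A)_1j·C_1j = (0.80)(0.8425) + (-0.45)(0.0800) + (0.00)(0.1725) = 0.6380
adj(I−A) = Cᵀ =
  [ 0.8425   0.4500   0.0675]
  [ 0.0800   0.8000   0.1200]
  [ 0.1725   0.1300   0.6575]
(I − A)⁻¹ = adj(I−A) / det(I−A) ≈
  [   1.3205     0.7053     0.1058]
  [   0.1254     1.2539     0.1881]
  [   0.2704     0.2038     1.0306]
Δx = (I − A)⁻¹ Δd with Δd having +30 in the Telecom component and 0 elsewhere.
So Δx_3 = L_33 · (+30), where L_33 = adj(I−A)_33 / det(I−A) = 0.6575 / 0.6380.
Δx_3 = 0.6575 × (+30) / 0.6380 = 19.725 / 0.6380 ≈ 30.92.

Δx_3 = 30.92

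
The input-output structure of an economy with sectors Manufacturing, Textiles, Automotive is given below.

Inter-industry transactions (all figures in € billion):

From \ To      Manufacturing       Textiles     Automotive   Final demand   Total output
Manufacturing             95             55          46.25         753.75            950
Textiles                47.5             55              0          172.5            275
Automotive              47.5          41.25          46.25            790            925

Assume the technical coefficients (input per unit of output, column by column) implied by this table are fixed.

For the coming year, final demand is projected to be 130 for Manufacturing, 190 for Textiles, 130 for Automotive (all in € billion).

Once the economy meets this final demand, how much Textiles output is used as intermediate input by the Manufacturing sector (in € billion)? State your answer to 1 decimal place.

z_TM = 10.5

Technical coefficients a_ij = z_ij / X_j:
  a_MM = 95/950 = 0.10, a_TM = 47.5/950 = 0.05, a_AM = 47.5/950 = 0.05
  a_MT = 55/275 = 0.20, a_TT = 55/275 = 0.20, a_AT = 41.25/275 = 0.15
  a_MA = 46.25/925 = 0.05, a_TA = 0/925 = 0.00, a_AA = 46.25/925 = 0.05
I − A =
  [   0.90    -0.20    -0.05]
  [  -0.05     0.80     0.00]
  [  -0.05    -0.15     0.95]
Cofactors of I−A, C_ij = (−1)^(i+j)·(minor ij) (rows/columns in the sector order above):
  C_11 = (0.80)(0.95) − (0.00)(-0.15) = 0.7600
  C_12 = −[(-0.05)(0.95) − (0.00)(-0.05)] = 0.0475
  C_13 = (-0.05)(-0.15) − (0.80)(-0.05) = 0.0475
  C_21 = −[(-0.20)(0.95) − (-0.05)(-0.15)] = 0.1975
  C_22 = (0.90)(0.95) − (-0.05)(-0.05) = 0.8525
  C_23 = −[(0.90)(-0.15) − (-0.20)(-0.05)] = 0.1450
  C_31 = (-0.20)(0.00) − (-0.05)(0.80) = 0.0400
  C_32 = −[(0.90)(0.00) − (-0.05)(-0.05)] = 0.0025
  C_33 = (0.90)(0.80) − (-0.20)(-0.05) = 0.7100
det(I−A) = Σ_j (I−A)_1j·C_1j = (0.90)(0.7600) + (-0.20)(0.0475) + (-0.05)(0.0475) = 0.672125
adj(I−A) = Cᵀ =
  [ 0.7600   0.1975   0.0400]
  [ 0.0475   0.8525   0.0025]
  [ 0.0475   0.1450   0.7100]
(I − A)⁻¹ = adj(I−A) / det(I−A) ≈
  [   1.1307     0.2938     0.0595]
  [   0.0707     1.2684     0.0037]
  [   0.0707     0.2157     1.0564]
First solve x = (I − A)⁻¹ d = adj(I−A)·d / det(I−A); in particular x_M = (0.7600·130 + 0.1975·190 + 0.0400·130) / 0.672125 = 141.525 / 0.672125 ≈ 210.564.
Intermediate flow from T to M: z_TM = a_TM · x_M = 0.05 × 141.525 / 0.672125 = 7.07625 / 0.672125 ≈ 10.5.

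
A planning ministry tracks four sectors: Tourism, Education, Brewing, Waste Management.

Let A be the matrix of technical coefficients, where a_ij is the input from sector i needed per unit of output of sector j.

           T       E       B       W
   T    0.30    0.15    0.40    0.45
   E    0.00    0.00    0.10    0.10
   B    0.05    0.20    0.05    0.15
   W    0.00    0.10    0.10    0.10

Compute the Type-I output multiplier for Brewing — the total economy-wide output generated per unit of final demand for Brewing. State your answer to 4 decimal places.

m_B = 2.1833

I − A =
  [   0.70    -0.15    -0.40    -0.45]
  [   0.00     1.00    -0.10    -0.10]
  [  -0.05    -0.20     0.95    -0.15]
  [   0.00    -0.10    -0.10     0.90]
Compute the cofactors C_ij = (−1)^(i+j)·(3×3 minor ij) of I−A; the adjugate is their transpose:
adj(I−A) = Cᵀ =
  [ 0.80900   0.25575   0.42050   0.50300]
  [ 0.00500   0.56775   0.07000   0.07725]
  [ 0.04450   0.14550   0.62300   0.14225]
  [ 0.00550   0.07925   0.07700   0.63025]
det(I−A) = Σ_j (I−A)_1j·C_1j = (0.70)(0.80900) + (-0.15)(0.00500) + (-0.40)(0.04450) + (-0.45)(0.00550) = 0.545275
(I − A)⁻¹ = adj(I−A) / det(I−A) ≈
  [   1.48366     0.46903     0.77117     0.92247]
  [   0.00917     1.04122     0.12838     0.14167]
  [   0.08161     0.26684     1.14254     0.26088]
  [   0.01009     0.14534     0.14121     1.15584]
The output multiplier for sector j is the column-j sum of the Leontief inverse (I − A)⁻¹ = adj(I−A) / det(I−A).
Column B of adj(I−A): (0.42050, 0.07000, 0.62300, 0.07700); det(I−A) = 0.545275.
m_B = (0.42050 + 0.07000 + 0.62300 + 0.07700) / 0.545275 = 1.1905 / 0.545275 ≈ 2.1833.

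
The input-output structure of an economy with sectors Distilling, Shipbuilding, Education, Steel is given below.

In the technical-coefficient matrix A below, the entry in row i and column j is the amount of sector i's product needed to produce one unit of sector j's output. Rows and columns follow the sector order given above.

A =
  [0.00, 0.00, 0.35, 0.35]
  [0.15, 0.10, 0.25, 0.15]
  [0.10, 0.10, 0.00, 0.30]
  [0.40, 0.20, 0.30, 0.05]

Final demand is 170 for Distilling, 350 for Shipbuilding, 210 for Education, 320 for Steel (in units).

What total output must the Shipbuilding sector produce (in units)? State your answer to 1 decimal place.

I − A =
  [   1.00     0.00    -0.35    -0.35]
  [  -0.15     0.90    -0.25    -0.15]
  [  -0.10    -0.10     1.00    -0.30]
  [  -0.40    -0.20    -0.30     0.95]
Compute the cofactors C_ij = (−1)^(i+j)·(3×3 minor ij) of I−A; the adjugate is their transpose:
adj(I−A) = Cᵀ =
  [ 0.700750   0.134750   0.400750   0.406000]
  [ 0.247250   0.634250   0.334125   0.296750]
  [ 0.219750   0.148000   0.688500   0.321750]
  [ 0.416500   0.237000   0.456500   0.838250]
det(I−A) = Σ_j (I−A)_1j·C_1j = (1.00)(0.700750) + (0.00)(0.247250) + (-0.35)(0.219750) + (-0.35)(0.416500) = 0.4780625
(I − A)⁻¹ = adj(I−A) / det(I−A) ≈
  [   1.4658     0.2819     0.8383     0.8493]
  [   0.5172     1.3267     0.6989     0.6207]
  [   0.4597     0.3096     1.4402     0.6730]
  [   0.8712     0.4958     0.9549     1.7534]
x = (I − A)⁻¹ d = adj(I−A)·d / det(I−A), with det(I−A) = 0.4780625:
  x_1 = (0.700750·170 + 0.134750·350 + 0.400750·210 + 0.406000·320) / 0.4780625 = 380.3675 / 0.4780625 ≈ 795.6
  x_2 = (0.247250·170 + 0.634250·350 + 0.334125·210 + 0.296750·320) / 0.4780625 = 429.14625 / 0.4780625 ≈ 897.7
  x_3 = (0.219750·170 + 0.148000·350 + 0.688500·210 + 0.321750·320) / 0.4780625 = 336.7025 / 0.4780625 ≈ 704.3
  x_4 = (0.416500·170 + 0.237000·350 + 0.456500·210 + 0.838250·320) / 0.4780625 = 517.86 / 0.4780625 ≈ 1083.2

x_2 = 897.7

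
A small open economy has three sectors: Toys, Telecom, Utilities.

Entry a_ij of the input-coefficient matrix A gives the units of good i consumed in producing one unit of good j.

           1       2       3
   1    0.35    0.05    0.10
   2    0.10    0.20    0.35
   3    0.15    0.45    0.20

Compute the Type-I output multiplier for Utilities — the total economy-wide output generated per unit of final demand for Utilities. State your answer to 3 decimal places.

m_3 = 2.926

I − A =
  [   0.65    -0.05    -0.10]
  [  -0.10     0.80    -0.35]
  [  -0.15    -0.45     0.80]
Cofactors of I−A, C_ij = (−1)^(i+j)·(minor ij) (rows/columns in the sector order above):
  C_11 = (0.80)(0.80) − (-0.35)(-0.45) = 0.4825
  C_12 = −[(-0.10)(0.80) − (-0.35)(-0.15)] = 0.1325
  C_13 = (-0.10)(-0.45) − (0.80)(-0.15) = 0.1650
  C_21 = −[(-0.05)(0.80) − (-0.10)(-0.45)] = 0.0850
  C_22 = (0.65)(0.80) − (-0.10)(-0.15) = 0.5050
  C_23 = −[(0.65)(-0.45) − (-0.05)(-0.15)] = 0.3000
  C_31 = (-0.05)(-0.35) − (-0.10)(0.80) = 0.0975
  C_32 = −[(0.65)(-0.35) − (-0.10)(-0.10)] = 0.2375
  C_33 = (0.65)(0.80) − (-0.05)(-0.10) = 0.5150
det(I−A) = Σ_j (I−A)_1j·C_1j = (0.65)(0.4825) + (-0.05)(0.1325) + (-0.10)(0.1650) = 0.2905
adj(I−A) = Cᵀ =
  [ 0.4825   0.0850   0.0975]
  [ 0.1325   0.5050   0.2375]
  [ 0.1650   0.3000   0.5150]
(I − A)⁻¹ = adj(I−A) / det(I−A) ≈
  [   1.6609     0.2926     0.3356]
  [   0.4561     1.7384     0.8176]
  [   0.5680     1.0327     1.7728]
The output multiplier for sector j is the column-j sum of the Leontief inverse (I − A)⁻¹ = adj(I−A) / det(I−A).
Column 3 of adj(I−A): (0.0975, 0.2375, 0.5150); det(I−A) = 0.2905.
m_3 = (0.0975 + 0.2375 + 0.5150) / 0.2905 = 0.85 / 0.2905 ≈ 2.926.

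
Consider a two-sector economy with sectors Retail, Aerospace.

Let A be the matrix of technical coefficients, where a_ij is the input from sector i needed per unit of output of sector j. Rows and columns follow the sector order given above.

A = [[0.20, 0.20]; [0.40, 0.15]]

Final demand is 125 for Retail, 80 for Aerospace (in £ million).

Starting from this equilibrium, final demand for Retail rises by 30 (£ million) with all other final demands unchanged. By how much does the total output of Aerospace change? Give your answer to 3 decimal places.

Δx_A = 20.000

I − A =
  [   0.80    -0.20]
  [  -0.40     0.85]
det(I−A) = (0.80)(0.85) − (-0.20)(-0.40) = 0.6000
adj(I−A) = [[0.85, 0.20], [0.40, 0.80]]
(I − A)⁻¹ = adj(I−A) / det(I−A) ≈
  [   1.4167     0.3333]
  [   0.6667     1.3333]
Δx = (I − A)⁻¹ Δd with Δd having +30 in the Retail component and 0 elsewhere.
So Δx_A = L_AR · (+30), where L_AR = adj(I−A)_AR / det(I−A) = 0.40 / 0.6000.
Δx_A = 0.40 × (+30) / 0.6000 = 12.00 / 0.6000 = 20.000.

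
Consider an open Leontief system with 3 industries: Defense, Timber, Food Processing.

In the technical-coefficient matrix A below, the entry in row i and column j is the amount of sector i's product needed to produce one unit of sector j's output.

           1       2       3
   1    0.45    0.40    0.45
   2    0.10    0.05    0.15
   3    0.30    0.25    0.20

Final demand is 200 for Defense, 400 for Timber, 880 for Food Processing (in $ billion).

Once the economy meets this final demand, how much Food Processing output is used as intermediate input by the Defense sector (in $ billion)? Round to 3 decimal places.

z_31 = 1077.330

I − A =
  [   0.55    -0.40    -0.45]
  [  -0.10     0.95    -0.15]
  [  -0.30    -0.25     0.80]
Cofactors of I−A, C_ij = (−1)^(i+j)·(minor ij) (rows/columns in the sector order above):
  C_11 = (0.95)(0.80) − (-0.15)(-0.25) = 0.7225
  C_12 = −[(-0.10)(0.80) − (-0.15)(-0.30)] = 0.1250
  C_13 = (-0.10)(-0.25) − (0.95)(-0.30) = 0.3100
  C_21 = −[(-0.40)(0.80) − (-0.45)(-0.25)] = 0.4325
  C_22 = (0.55)(0.80) − (-0.45)(-0.30) = 0.3050
  C_23 = −[(0.55)(-0.25) − (-0.40)(-0.30)] = 0.2575
  C_31 = (-0.40)(-0.15) − (-0.45)(0.95) = 0.4875
  C_32 = −[(0.55)(-0.15) − (-0.45)(-0.10)] = 0.1275
  C_33 = (0.55)(0.95) − (-0.40)(-0.10) = 0.4825
det(I−A) = Σ_j (I−A)_1j·C_1j = (0.55)(0.7225) + (-0.40)(0.1250) + (-0.45)(0.3100) = 0.207875
adj(I−A) = Cᵀ =
  [ 0.7225   0.4325   0.4875]
  [ 0.1250   0.3050   0.1275]
  [ 0.3100   0.2575   0.4825]
(I − A)⁻¹ = adj(I−A) / det(I−A) ≈
  [   3.4756     2.0806     2.3452]
  [   0.6013     1.4672     0.6133]
  [   1.4913     1.2387     2.3211]
First solve x = (I − A)⁻¹ d = adj(I−A)·d / det(I−A); in particular x_1 = (0.7225·200 + 0.4325·400 + 0.4875·880) / 0.207875 = 746.50 / 0.207875 ≈ 3591.10042.
Intermediate flow from 3 to 1: z_31 = a_31 · x_1 = 0.30 × 746.50 / 0.207875 = 223.95 / 0.207875 ≈ 1077.330.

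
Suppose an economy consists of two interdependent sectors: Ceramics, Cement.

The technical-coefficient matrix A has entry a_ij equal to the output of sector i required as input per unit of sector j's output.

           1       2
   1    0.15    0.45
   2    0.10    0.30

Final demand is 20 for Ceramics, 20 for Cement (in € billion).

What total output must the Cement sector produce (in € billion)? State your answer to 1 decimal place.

x_2 = 34.5

I − A =
  [   0.85    -0.45]
  [  -0.10     0.70]
det(I−A) = (0.85)(0.70) − (-0.45)(-0.10) = 0.5500
adj(I−A) = [[0.70, 0.45], [0.10, 0.85]]
(I − A)⁻¹ = adj(I−A) / det(I−A) ≈
  [   1.2727     0.8182]
  [   0.1818     1.5455]
x = (I − A)⁻¹ d = adj(I−A)·d / det(I−A), with det(I−A) = 0.5500:
  x_1 = (0.70·20 + 0.45·20) / 0.5500 = 23.00 / 0.5500 ≈ 41.8
  x_2 = (0.10·20 + 0.85·20) / 0.5500 = 19.00 / 0.5500 ≈ 34.5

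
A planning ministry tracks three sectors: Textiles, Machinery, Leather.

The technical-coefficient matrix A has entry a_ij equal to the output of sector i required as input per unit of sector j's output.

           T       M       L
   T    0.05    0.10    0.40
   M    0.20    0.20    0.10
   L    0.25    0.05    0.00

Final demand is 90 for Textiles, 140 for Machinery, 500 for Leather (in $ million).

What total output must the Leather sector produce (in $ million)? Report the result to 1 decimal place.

I − A =
  [   0.95    -0.10    -0.40]
  [  -0.20     0.80    -0.10]
  [  -0.25    -0.05     1.00]
Cofactors of I−A, C_ij = (−1)^(i+j)·(minor ij) (rows/columns in the sector order above):
  C_11 = (0.80)(1.00) − (-0.10)(-0.05) = 0.7950
  C_12 = −[(-0.20)(1.00) − (-0.10)(-0.25)] = 0.2250
  C_13 = (-0.20)(-0.05) − (0.80)(-0.25) = 0.2100
  C_21 = −[(-0.10)(1.00) − (-0.40)(-0.05)] = 0.1200
  C_22 = (0.95)(1.00) − (-0.40)(-0.25) = 0.8500
  C_23 = −[(0.95)(-0.05) − (-0.10)(-0.25)] = 0.0725
  C_31 = (-0.10)(-0.10) − (-0.40)(0.80) = 0.3300
  C_32 = −[(0.95)(-0.10) − (-0.40)(-0.20)] = 0.1750
  C_33 = (0.95)(0.80) − (-0.10)(-0.20) = 0.7400
det(I−A) = Σ_j (I−A)_1j·C_1j = (0.95)(0.7950) + (-0.10)(0.2250) + (-0.40)(0.2100) = 0.64875
adj(I−A) = Cᵀ =
  [ 0.7950   0.1200   0.3300]
  [ 0.2250   0.8500   0.1750]
  [ 0.2100   0.0725   0.7400]
(I − A)⁻¹ = adj(I−A) / det(I−A) ≈
  [   1.2254     0.1850     0.5087]
  [   0.3468     1.3102     0.2697]
  [   0.3237     0.1118     1.1407]
x = (I − A)⁻¹ d = adj(I−A)·d / det(I−A), with det(I−A) = 0.64875:
  x_T = (0.7950·90 + 0.1200·140 + 0.3300·500) / 0.64875 = 253.35 / 0.64875 ≈ 390.5
  x_M = (0.2250·90 + 0.8500·140 + 0.1750·500) / 0.64875 = 226.75 / 0.64875 ≈ 349.5
  x_L = (0.2100·90 + 0.0725·140 + 0.7400·500) / 0.64875 = 399.05 / 0.64875 ≈ 615.1

x_L = 615.1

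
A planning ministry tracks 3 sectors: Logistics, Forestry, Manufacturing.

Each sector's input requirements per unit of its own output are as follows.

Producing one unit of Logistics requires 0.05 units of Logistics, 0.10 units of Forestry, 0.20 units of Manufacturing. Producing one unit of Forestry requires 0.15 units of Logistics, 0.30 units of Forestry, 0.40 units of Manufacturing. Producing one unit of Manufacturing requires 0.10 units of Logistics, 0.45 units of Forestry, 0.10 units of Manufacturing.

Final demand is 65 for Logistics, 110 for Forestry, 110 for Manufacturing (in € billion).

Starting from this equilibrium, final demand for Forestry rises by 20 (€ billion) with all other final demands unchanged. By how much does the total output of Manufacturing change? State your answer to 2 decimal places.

I − A =
  [   0.95    -0.15    -0.10]
  [  -0.10     0.70    -0.45]
  [  -0.20    -0.40     0.90]
Cofactors of I−A, C_ij = (−1)^(i+j)·(minor ij) (rows/columns in the sector order above):
  C_11 = (0.70)(0.90) − (-0.45)(-0.40) = 0.4500
  C_12 = −[(-0.10)(0.90) − (-0.45)(-0.20)] = 0.1800
  C_13 = (-0.10)(-0.40) − (0.70)(-0.20) = 0.1800
  C_21 = −[(-0.15)(0.90) − (-0.10)(-0.40)] = 0.1750
  C_22 = (0.95)(0.90) − (-0.10)(-0.20) = 0.8350
  C_23 = −[(0.95)(-0.40) − (-0.15)(-0.20)] = 0.4100
  C_31 = (-0.15)(-0.45) − (-0.10)(0.70) = 0.1375
  C_32 = −[(0.95)(-0.45) − (-0.10)(-0.10)] = 0.4375
  C_33 = (0.95)(0.70) − (-0.15)(-0.10) = 0.6500
det(I−A) = Σ_j (I−A)_1j·C_1j = (0.95)(0.4500) + (-0.15)(0.1800) + (-0.10)(0.1800) = 0.3825
adj(I−A) = Cᵀ =
  [ 0.4500   0.1750   0.1375]
  [ 0.1800   0.8350   0.4375]
  [ 0.1800   0.4100   0.6500]
(I − A)⁻¹ = adj(I−A) / det(I−A) ≈
  [   1.1765     0.4575     0.3595]
  [   0.4706     2.1830     1.1438]
  [   0.4706     1.0719     1.6993]
Δx = (I − A)⁻¹ Δd with Δd having +20 in the Forestry component and 0 elsewhere.
So Δx_3 = L_32 · (+20), where L_32 = adj(I−A)_32 / det(I−A) = 0.4100 / 0.3825.
Δx_3 = 0.4100 × (+20) / 0.3825 = 8.20 / 0.3825 ≈ 21.44.

Δx_3 = 21.44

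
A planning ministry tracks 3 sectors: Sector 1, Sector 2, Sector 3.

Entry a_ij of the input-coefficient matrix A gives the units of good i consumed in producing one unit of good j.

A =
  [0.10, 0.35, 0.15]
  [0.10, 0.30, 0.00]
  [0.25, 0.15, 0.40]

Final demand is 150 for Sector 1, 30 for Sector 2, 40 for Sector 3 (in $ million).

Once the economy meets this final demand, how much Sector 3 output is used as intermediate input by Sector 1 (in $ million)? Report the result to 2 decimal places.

z_31 = 56.45

I − A =
  [   0.90    -0.35    -0.15]
  [  -0.10     0.70     0.00]
  [  -0.25    -0.15     0.60]
Cofactors of I−A, C_ij = (−1)^(i+j)·(minor ij) (rows/columns in the sector order above):
  C_11 = (0.70)(0.60) − (0.00)(-0.15) = 0.4200
  C_12 = −[(-0.10)(0.60) − (0.00)(-0.25)] = 0.0600
  C_13 = (-0.10)(-0.15) − (0.70)(-0.25) = 0.1900
  C_21 = −[(-0.35)(0.60) − (-0.15)(-0.15)] = 0.2325
  C_22 = (0.90)(0.60) − (-0.15)(-0.25) = 0.5025
  C_23 = −[(0.90)(-0.15) − (-0.35)(-0.25)] = 0.2225
  C_31 = (-0.35)(0.00) − (-0.15)(0.70) = 0.1050
  C_32 = −[(0.90)(0.00) − (-0.15)(-0.10)] = 0.0150
  C_33 = (0.90)(0.70) − (-0.35)(-0.10) = 0.5950
det(I−A) = Σ_j (I−A)_1j·C_1j = (0.90)(0.4200) + (-0.35)(0.0600) + (-0.15)(0.1900) = 0.3285
adj(I−A) = Cᵀ =
  [ 0.4200   0.2325   0.1050]
  [ 0.0600   0.5025   0.0150]
  [ 0.1900   0.2225   0.5950]
(I − A)⁻¹ = adj(I−A) / det(I−A) ≈
  [   1.2785     0.7078     0.3196]
  [   0.1826     1.5297     0.0457]
  [   0.5784     0.6773     1.8113]
First solve x = (I − A)⁻¹ d = adj(I−A)·d / det(I−A); in particular x_1 = (0.4200·150 + 0.2325·30 + 0.1050·40) / 0.3285 = 74.175 / 0.3285 ≈ 225.7991.
Intermediate flow from 3 to 1: z_31 = a_31 · x_1 = 0.25 × 74.175 / 0.3285 = 18.54375 / 0.3285 ≈ 56.45.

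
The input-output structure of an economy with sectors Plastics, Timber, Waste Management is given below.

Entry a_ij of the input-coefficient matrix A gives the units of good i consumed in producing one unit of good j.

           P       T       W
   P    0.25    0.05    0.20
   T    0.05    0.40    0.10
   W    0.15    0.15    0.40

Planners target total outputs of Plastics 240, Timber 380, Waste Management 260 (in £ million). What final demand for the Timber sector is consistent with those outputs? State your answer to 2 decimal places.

d_T = 190.00

I − A =
  [   0.75    -0.05    -0.20]
  [  -0.05     0.60    -0.10]
  [  -0.15    -0.15     0.60]
d = (I − A) x:
  d_P = (+0.75)·240 + (-0.05)·380 + (-0.20)·260 = 109.00
  d_T = (-0.05)·240 + (+0.60)·380 + (-0.10)·260 = 190.00
  d_W = (-0.15)·240 + (-0.15)·380 + (+0.60)·260 = 63.00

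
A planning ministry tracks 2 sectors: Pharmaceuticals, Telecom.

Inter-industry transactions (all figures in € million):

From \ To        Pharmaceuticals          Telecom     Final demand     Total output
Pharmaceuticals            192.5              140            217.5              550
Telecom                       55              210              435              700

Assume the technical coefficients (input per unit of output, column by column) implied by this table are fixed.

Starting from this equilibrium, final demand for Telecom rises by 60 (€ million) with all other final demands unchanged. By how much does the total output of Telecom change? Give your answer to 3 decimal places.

Δx_2 = 89.655

Technical coefficients a_ij = z_ij / X_j:
  a_11 = 192.5/550 = 0.35, a_21 = 55/550 = 0.10
  a_12 = 140/700 = 0.20, a_22 = 210/700 = 0.30
I − A =
  [   0.65    -0.20]
  [  -0.10     0.70]
det(I−A) = (0.65)(0.70) − (-0.20)(-0.10) = 0.4350
adj(I−A) = [[0.70, 0.20], [0.10, 0.65]]
(I − A)⁻¹ = adj(I−A) / det(I−A) ≈
  [   1.6092     0.4598]
  [   0.2299     1.4943]
Δx = (I − A)⁻¹ Δd with Δd having +60 in the Telecom component and 0 elsewhere.
So Δx_2 = L_22 · (+60), where L_22 = adj(I−A)_22 / det(I−A) = 0.65 / 0.4350.
Δx_2 = 0.65 × (+60) / 0.4350 = 39.00 / 0.4350 ≈ 89.655.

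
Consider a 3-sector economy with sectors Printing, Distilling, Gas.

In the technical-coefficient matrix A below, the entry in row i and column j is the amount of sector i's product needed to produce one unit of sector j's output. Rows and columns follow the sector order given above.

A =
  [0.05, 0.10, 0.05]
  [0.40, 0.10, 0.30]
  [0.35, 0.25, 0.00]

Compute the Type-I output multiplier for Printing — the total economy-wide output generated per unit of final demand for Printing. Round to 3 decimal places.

m_P = 2.449

I − A =
  [   0.95    -0.10    -0.05]
  [  -0.40     0.90    -0.30]
  [  -0.35    -0.25     1.00]
Cofactors of I−A, C_ij = (−1)^(i+j)·(minor ij) (rows/columns in the sector order above):
  C_11 = (0.90)(1.00) − (-0.30)(-0.25) = 0.8250
  C_12 = −[(-0.40)(1.00) − (-0.30)(-0.35)] = 0.5050
  C_13 = (-0.40)(-0.25) − (0.90)(-0.35) = 0.4150
  C_21 = −[(-0.10)(1.00) − (-0.05)(-0.25)] = 0.1125
  C_22 = (0.95)(1.00) − (-0.05)(-0.35) = 0.9325
  C_23 = −[(0.95)(-0.25) − (-0.10)(-0.35)] = 0.2725
  C_31 = (-0.10)(-0.30) − (-0.05)(0.90) = 0.0750
  C_32 = −[(0.95)(-0.30) − (-0.05)(-0.40)] = 0.3050
  C_33 = (0.95)(0.90) − (-0.10)(-0.40) = 0.8150
det(I−A) = Σ_j (I−A)_1j·C_1j = (0.95)(0.8250) + (-0.10)(0.5050) + (-0.05)(0.4150) = 0.7125
adj(I−A) = Cᵀ =
  [ 0.8250   0.1125   0.0750]
  [ 0.5050   0.9325   0.3050]
  [ 0.4150   0.2725   0.8150]
(I − A)⁻¹ = adj(I−A) / det(I−A) ≈
  [   1.1579     0.1579     0.1053]
  [   0.7088     1.3088     0.4281]
  [   0.5825     0.3825     1.1439]
The output multiplier for sector j is the column-j sum of the Leontief inverse (I − A)⁻¹ = adj(I−A) / det(I−A).
Column P of adj(I−A): (0.8250, 0.5050, 0.4150); det(I−A) = 0.7125.
m_P = (0.8250 + 0.5050 + 0.4150) / 0.7125 = 1.745 / 0.7125 ≈ 2.449.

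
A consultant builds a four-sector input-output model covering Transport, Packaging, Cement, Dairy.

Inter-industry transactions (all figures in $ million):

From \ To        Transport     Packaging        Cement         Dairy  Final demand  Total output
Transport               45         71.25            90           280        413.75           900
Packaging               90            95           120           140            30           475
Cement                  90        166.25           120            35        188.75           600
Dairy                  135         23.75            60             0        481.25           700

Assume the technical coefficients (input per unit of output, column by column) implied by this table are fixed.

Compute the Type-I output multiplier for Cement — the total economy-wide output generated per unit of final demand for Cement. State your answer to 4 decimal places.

m_C = 2.6972

Technical coefficients a_ij = z_ij / X_j:
  a_TT = 45/900 = 0.05, a_PT = 90/900 = 0.10, a_CT = 90/900 = 0.10, a_DT = 135/900 = 0.15
  a_TP = 71.25/475 = 0.15, a_PP = 95/475 = 0.20, a_CP = 166.25/475 = 0.35, a_DP = 23.75/475 = 0.05
  a_TC = 90/600 = 0.15, a_PC = 120/600 = 0.20, a_CC = 120/600 = 0.20, a_DC = 60/600 = 0.10
  a_TD = 280/700 = 0.40, a_PD = 140/700 = 0.20, a_CD = 35/700 = 0.05, a_DD = 0/700 = 0.00
I − A =
  [   0.95    -0.15    -0.15    -0.40]
  [  -0.10     0.80    -0.20    -0.20]
  [  -0.10    -0.35     0.80    -0.05]
  [  -0.15    -0.05    -0.10     1.00]
Compute the cofactors C_ij = (−1)^(i+j)·(3×3 minor ij) of I−A; the adjugate is their transpose:
adj(I−A) = Cᵀ =
  [ 0.550500   0.202125   0.187500   0.270000]
  [ 0.127000   0.687125   0.220500   0.199250]
  [ 0.130750   0.332000   0.681000   0.152750]
  [ 0.102000   0.097875   0.107250   0.509250]
det(I−A) = Σ_j (I−A)_1j·C_1j = (0.95)(0.550500) + (-0.15)(0.127000) + (-0.15)(0.130750) + (-0.40)(0.102000) = 0.4435125
(I − A)⁻¹ = adj(I−A) / det(I−A) ≈
  [   1.24123     0.45574     0.42276     0.60878]
  [   0.28635     1.54928     0.49717     0.44925]
  [   0.29481     0.74857     1.53547     0.34441]
  [   0.22998     0.22068     0.24182     1.14822]
The output multiplier for sector j is the column-j sum of the Leontief inverse (I − A)⁻¹ = adj(I−A) / det(I−A).
Column C of adj(I−A): (0.187500, 0.220500, 0.681000, 0.107250); det(I−A) = 0.4435125.
m_C = (0.187500 + 0.220500 + 0.681000 + 0.107250) / 0.4435125 = 1.19625 / 0.4435125 ≈ 2.6972.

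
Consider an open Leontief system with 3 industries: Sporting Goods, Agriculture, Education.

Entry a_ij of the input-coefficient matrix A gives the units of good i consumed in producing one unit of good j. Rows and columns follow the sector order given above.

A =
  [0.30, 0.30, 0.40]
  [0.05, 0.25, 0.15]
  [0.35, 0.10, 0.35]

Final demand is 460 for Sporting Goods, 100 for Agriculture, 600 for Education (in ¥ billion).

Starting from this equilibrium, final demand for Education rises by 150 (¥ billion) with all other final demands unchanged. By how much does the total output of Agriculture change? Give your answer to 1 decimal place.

I − A =
  [   0.70    -0.30    -0.40]
  [  -0.05     0.75    -0.15]
  [  -0.35    -0.10     0.65]
Cofactors of I−A, C_ij = (−1)^(i+j)·(minor ij) (rows/columns in the sector order above):
  C_11 = (0.75)(0.65) − (-0.15)(-0.10) = 0.4725
  C_12 = −[(-0.05)(0.65) − (-0.15)(-0.35)] = 0.0850
  C_13 = (-0.05)(-0.10) − (0.75)(-0.35) = 0.2675
  C_21 = −[(-0.30)(0.65) − (-0.40)(-0.10)] = 0.2350
  C_22 = (0.70)(0.65) − (-0.40)(-0.35) = 0.3150
  C_23 = −[(0.70)(-0.10) − (-0.30)(-0.35)] = 0.1750
  C_31 = (-0.30)(-0.15) − (-0.40)(0.75) = 0.3450
  C_32 = −[(0.70)(-0.15) − (-0.40)(-0.05)] = 0.1250
  C_33 = (0.70)(0.75) − (-0.30)(-0.05) = 0.5100
det(I−A) = Σ_j (I−A)_1j·C_1j = (0.70)(0.4725) + (-0.30)(0.0850) + (-0.40)(0.2675) = 0.19825
adj(I−A) = Cᵀ =
  [ 0.4725   0.2350   0.3450]
  [ 0.0850   0.3150   0.1250]
  [ 0.2675   0.1750   0.5100]
(I − A)⁻¹ = adj(I−A) / det(I−A) ≈
  [   2.3834     1.1854     1.7402]
  [   0.4288     1.5889     0.6305]
  [   1.3493     0.8827     2.5725]
Δx = (I − A)⁻¹ Δd with Δd having +150 in the Education component and 0 elsewhere.
So Δx_2 = L_23 · (+150), where L_23 = adj(I−A)_23 / det(I−A) = 0.1250 / 0.19825.
Δx_2 = 0.1250 × (+150) / 0.19825 = 18.75 / 0.19825 ≈ 94.6.

Δx_2 = 94.6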